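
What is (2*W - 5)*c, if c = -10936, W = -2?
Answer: 98424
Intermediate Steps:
(2*W - 5)*c = (2*(-2) - 5)*(-10936) = (-4 - 5)*(-10936) = -9*(-10936) = 98424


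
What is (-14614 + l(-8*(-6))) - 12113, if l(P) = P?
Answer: -26679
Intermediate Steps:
(-14614 + l(-8*(-6))) - 12113 = (-14614 - 8*(-6)) - 12113 = (-14614 + 48) - 12113 = -14566 - 12113 = -26679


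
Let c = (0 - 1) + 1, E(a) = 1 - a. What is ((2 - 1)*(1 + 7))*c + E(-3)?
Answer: 4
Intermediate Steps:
c = 0 (c = -1 + 1 = 0)
((2 - 1)*(1 + 7))*c + E(-3) = ((2 - 1)*(1 + 7))*0 + (1 - 1*(-3)) = (1*8)*0 + (1 + 3) = 8*0 + 4 = 0 + 4 = 4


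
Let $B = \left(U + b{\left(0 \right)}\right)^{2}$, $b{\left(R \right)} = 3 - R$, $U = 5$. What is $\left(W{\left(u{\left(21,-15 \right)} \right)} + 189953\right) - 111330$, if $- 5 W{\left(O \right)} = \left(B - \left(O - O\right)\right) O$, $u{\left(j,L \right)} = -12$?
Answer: $\frac{393883}{5} \approx 78777.0$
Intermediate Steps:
$B = 64$ ($B = \left(5 + \left(3 - 0\right)\right)^{2} = \left(5 + \left(3 + 0\right)\right)^{2} = \left(5 + 3\right)^{2} = 8^{2} = 64$)
$W{\left(O \right)} = - \frac{64 O}{5}$ ($W{\left(O \right)} = - \frac{\left(64 - \left(O - O\right)\right) O}{5} = - \frac{\left(64 - 0\right) O}{5} = - \frac{\left(64 + 0\right) O}{5} = - \frac{64 O}{5}$)
$\left(W{\left(u{\left(21,-15 \right)} \right)} + 189953\right) - 111330 = \left(\left(- \frac{64}{5}\right) \left(-12\right) + 189953\right) - 111330 = \left(\frac{768}{5} + 189953\right) - 111330 = \frac{950533}{5} - 111330 = \frac{393883}{5}$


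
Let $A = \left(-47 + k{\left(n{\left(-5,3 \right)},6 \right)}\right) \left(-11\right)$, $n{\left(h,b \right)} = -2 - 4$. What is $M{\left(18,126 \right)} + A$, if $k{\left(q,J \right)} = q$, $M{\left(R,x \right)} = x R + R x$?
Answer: $5119$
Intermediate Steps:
$n{\left(h,b \right)} = -6$ ($n{\left(h,b \right)} = -2 - 4 = -6$)
$M{\left(R,x \right)} = 2 R x$ ($M{\left(R,x \right)} = R x + R x = 2 R x$)
$A = 583$ ($A = \left(-47 - 6\right) \left(-11\right) = \left(-53\right) \left(-11\right) = 583$)
$M{\left(18,126 \right)} + A = 2 \cdot 18 \cdot 126 + 583 = 4536 + 583 = 5119$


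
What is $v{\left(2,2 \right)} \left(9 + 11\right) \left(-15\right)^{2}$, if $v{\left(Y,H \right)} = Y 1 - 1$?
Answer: $4500$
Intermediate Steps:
$v{\left(Y,H \right)} = -1 + Y$ ($v{\left(Y,H \right)} = Y - 1 = -1 + Y$)
$v{\left(2,2 \right)} \left(9 + 11\right) \left(-15\right)^{2} = \left(-1 + 2\right) \left(9 + 11\right) \left(-15\right)^{2} = 1 \cdot 20 \cdot 225 = 20 \cdot 225 = 4500$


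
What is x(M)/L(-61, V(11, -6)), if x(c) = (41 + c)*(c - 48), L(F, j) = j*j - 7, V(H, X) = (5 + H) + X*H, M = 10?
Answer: -646/831 ≈ -0.77738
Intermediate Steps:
V(H, X) = 5 + H + H*X (V(H, X) = (5 + H) + H*X = 5 + H + H*X)
L(F, j) = -7 + j² (L(F, j) = j² - 7 = -7 + j²)
x(c) = (-48 + c)*(41 + c) (x(c) = (41 + c)*(-48 + c) = (-48 + c)*(41 + c))
x(M)/L(-61, V(11, -6)) = (-1968 + 10² - 7*10)/(-7 + (5 + 11 + 11*(-6))²) = (-1968 + 100 - 70)/(-7 + (5 + 11 - 66)²) = -1938/(-7 + (-50)²) = -1938/(-7 + 2500) = -1938/2493 = -1938*1/2493 = -646/831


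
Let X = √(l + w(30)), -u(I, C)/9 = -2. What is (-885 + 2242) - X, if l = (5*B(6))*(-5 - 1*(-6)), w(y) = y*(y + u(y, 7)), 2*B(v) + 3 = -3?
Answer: 1357 - 5*√57 ≈ 1319.3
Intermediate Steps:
B(v) = -3 (B(v) = -3/2 + (½)*(-3) = -3/2 - 3/2 = -3)
u(I, C) = 18 (u(I, C) = -9*(-2) = 18)
w(y) = y*(18 + y) (w(y) = y*(y + 18) = y*(18 + y))
l = -15 (l = (5*(-3))*(-5 - 1*(-6)) = -15*(-5 + 6) = -15*1 = -15)
X = 5*√57 (X = √(-15 + 30*(18 + 30)) = √(-15 + 30*48) = √(-15 + 1440) = √1425 = 5*√57 ≈ 37.749)
(-885 + 2242) - X = (-885 + 2242) - 5*√57 = 1357 - 5*√57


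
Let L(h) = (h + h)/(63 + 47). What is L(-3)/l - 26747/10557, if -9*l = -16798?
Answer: -24711570869/9753506730 ≈ -2.5336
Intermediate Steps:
l = 16798/9 (l = -1/9*(-16798) = 16798/9 ≈ 1866.4)
L(h) = h/55 (L(h) = (2*h)/110 = (2*h)*(1/110) = h/55)
L(-3)/l - 26747/10557 = ((1/55)*(-3))/(16798/9) - 26747/10557 = -3/55*9/16798 - 26747*1/10557 = -27/923890 - 26747/10557 = -24711570869/9753506730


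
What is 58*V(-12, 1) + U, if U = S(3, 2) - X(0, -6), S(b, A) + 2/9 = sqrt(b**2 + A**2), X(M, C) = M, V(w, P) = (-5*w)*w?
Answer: -375842/9 + sqrt(13) ≈ -41757.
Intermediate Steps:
V(w, P) = -5*w**2
S(b, A) = -2/9 + sqrt(A**2 + b**2) (S(b, A) = -2/9 + sqrt(b**2 + A**2) = -2/9 + sqrt(A**2 + b**2))
U = -2/9 + sqrt(13) (U = (-2/9 + sqrt(2**2 + 3**2)) - 1*0 = (-2/9 + sqrt(4 + 9)) + 0 = (-2/9 + sqrt(13)) + 0 = -2/9 + sqrt(13) ≈ 3.3833)
58*V(-12, 1) + U = 58*(-5*(-12)**2) + (-2/9 + sqrt(13)) = 58*(-5*144) + (-2/9 + sqrt(13)) = 58*(-720) + (-2/9 + sqrt(13)) = -41760 + (-2/9 + sqrt(13)) = -375842/9 + sqrt(13)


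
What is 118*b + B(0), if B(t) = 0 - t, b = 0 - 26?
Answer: -3068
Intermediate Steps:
b = -26
B(t) = -t
118*b + B(0) = 118*(-26) - 1*0 = -3068 + 0 = -3068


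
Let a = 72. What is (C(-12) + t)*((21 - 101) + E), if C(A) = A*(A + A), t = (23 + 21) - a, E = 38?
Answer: -10920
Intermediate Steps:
t = -28 (t = (23 + 21) - 1*72 = 44 - 72 = -28)
C(A) = 2*A² (C(A) = A*(2*A) = 2*A²)
(C(-12) + t)*((21 - 101) + E) = (2*(-12)² - 28)*((21 - 101) + 38) = (2*144 - 28)*(-80 + 38) = (288 - 28)*(-42) = 260*(-42) = -10920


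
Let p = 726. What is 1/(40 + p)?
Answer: 1/766 ≈ 0.0013055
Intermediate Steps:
1/(40 + p) = 1/(40 + 726) = 1/766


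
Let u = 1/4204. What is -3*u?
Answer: -3/4204 ≈ -0.00071361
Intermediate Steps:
u = 1/4204 ≈ 0.00023787
-3*u = -3*1/4204 = -3/4204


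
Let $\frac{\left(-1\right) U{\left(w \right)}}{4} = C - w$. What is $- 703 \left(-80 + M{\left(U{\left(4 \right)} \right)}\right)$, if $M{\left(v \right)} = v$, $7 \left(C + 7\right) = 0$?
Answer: $25308$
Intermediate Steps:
$C = -7$ ($C = -7 + \frac{1}{7} \cdot 0 = -7 + 0 = -7$)
$U{\left(w \right)} = 28 + 4 w$ ($U{\left(w \right)} = - 4 \left(-7 - w\right) = 28 + 4 w$)
$- 703 \left(-80 + M{\left(U{\left(4 \right)} \right)}\right) = - 703 \left(-80 + \left(28 + 4 \cdot 4\right)\right) = - 703 \left(-80 + \left(28 + 16\right)\right) = - 703 \left(-80 + 44\right) = \left(-703\right) \left(-36\right) = 25308$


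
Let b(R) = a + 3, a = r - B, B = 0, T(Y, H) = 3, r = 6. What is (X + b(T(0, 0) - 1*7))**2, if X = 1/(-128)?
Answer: 1324801/16384 ≈ 80.859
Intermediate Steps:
a = 6 (a = 6 - 1*0 = 6 + 0 = 6)
X = -1/128 ≈ -0.0078125
b(R) = 9 (b(R) = 6 + 3 = 9)
(X + b(T(0, 0) - 1*7))**2 = (-1/128 + 9)**2 = (1151/128)**2 = 1324801/16384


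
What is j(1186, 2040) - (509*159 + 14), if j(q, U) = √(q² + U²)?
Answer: -80945 + 2*√1392049 ≈ -78585.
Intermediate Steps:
j(q, U) = √(U² + q²)
j(1186, 2040) - (509*159 + 14) = √(2040² + 1186²) - (509*159 + 14) = √(4161600 + 1406596) - (80931 + 14) = √5568196 - 1*80945 = 2*√1392049 - 80945 = -80945 + 2*√1392049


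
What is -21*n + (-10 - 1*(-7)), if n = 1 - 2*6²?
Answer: 1488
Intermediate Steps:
n = -71 (n = 1 - 2*36 = 1 - 72 = -71)
-21*n + (-10 - 1*(-7)) = -21*(-71) + (-10 - 1*(-7)) = 1491 + (-10 + 7) = 1491 - 3 = 1488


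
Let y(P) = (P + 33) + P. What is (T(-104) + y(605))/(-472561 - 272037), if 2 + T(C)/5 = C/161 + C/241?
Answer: -47632593/28891146998 ≈ -0.0016487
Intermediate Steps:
y(P) = 33 + 2*P (y(P) = (33 + P) + P = 33 + 2*P)
T(C) = -10 + 2010*C/38801 (T(C) = -10 + 5*(C/161 + C/241) = -10 + 5*(402*C/38801) = -10 + 2010*C/38801)
(T(-104) + y(605))/(-472561 - 272037) = ((-10 + (2010/38801)*(-104)) + (33 + 2*605))/(-472561 - 272037) = ((-10 - 209040/38801) + (33 + 1210))/(-744598) = (-597050/38801 + 1243)*(-1/744598) = (47632593/38801)*(-1/744598) = -47632593/28891146998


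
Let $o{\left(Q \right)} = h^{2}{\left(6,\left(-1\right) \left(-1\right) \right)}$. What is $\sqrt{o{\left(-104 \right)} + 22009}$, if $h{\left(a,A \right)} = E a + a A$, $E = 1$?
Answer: $\sqrt{22153} \approx 148.84$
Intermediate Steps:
$h{\left(a,A \right)} = a + A a$ ($h{\left(a,A \right)} = 1 a + a A = a + A a$)
$o{\left(Q \right)} = 144$ ($o{\left(Q \right)} = \left(6 \left(1 - -1\right)\right)^{2} = \left(6 \left(1 + 1\right)\right)^{2} = \left(6 \cdot 2\right)^{2} = 12^{2} = 144$)
$\sqrt{o{\left(-104 \right)} + 22009} = \sqrt{144 + 22009} = \sqrt{22153}$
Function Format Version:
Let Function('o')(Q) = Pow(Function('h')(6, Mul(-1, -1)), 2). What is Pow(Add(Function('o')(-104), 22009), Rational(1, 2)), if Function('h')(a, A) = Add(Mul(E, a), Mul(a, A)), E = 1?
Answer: Pow(22153, Rational(1, 2)) ≈ 148.84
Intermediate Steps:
Function('h')(a, A) = Add(a, Mul(A, a)) (Function('h')(a, A) = Add(Mul(1, a), Mul(a, A)) = Add(a, Mul(A, a)))
Function('o')(Q) = 144 (Function('o')(Q) = Pow(Mul(6, Add(1, Mul(-1, -1))), 2) = Pow(Mul(6, Add(1, 1)), 2) = Pow(Mul(6, 2), 2) = Pow(12, 2) = 144)
Pow(Add(Function('o')(-104), 22009), Rational(1, 2)) = Pow(Add(144, 22009), Rational(1, 2)) = Pow(22153, Rational(1, 2))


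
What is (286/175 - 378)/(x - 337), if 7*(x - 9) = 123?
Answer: 65864/54325 ≈ 1.2124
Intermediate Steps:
x = 186/7 (x = 9 + (⅐)*123 = 9 + 123/7 = 186/7 ≈ 26.571)
(286/175 - 378)/(x - 337) = (286/175 - 378)/(186/7 - 337) = (286*(1/175) - 378)/(-2173/7) = (286/175 - 378)*(-7/2173) = -65864/175*(-7/2173) = 65864/54325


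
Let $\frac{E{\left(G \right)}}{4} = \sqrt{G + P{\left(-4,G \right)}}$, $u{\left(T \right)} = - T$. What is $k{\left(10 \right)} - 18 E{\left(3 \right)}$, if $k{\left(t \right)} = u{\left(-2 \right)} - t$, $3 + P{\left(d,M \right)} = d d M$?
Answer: $-8 - 288 \sqrt{3} \approx -506.83$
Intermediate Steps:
$P{\left(d,M \right)} = -3 + M d^{2}$ ($P{\left(d,M \right)} = -3 + d d M = -3 + d^{2} M = -3 + M d^{2}$)
$k{\left(t \right)} = 2 - t$ ($k{\left(t \right)} = \left(-1\right) \left(-2\right) - t = 2 - t$)
$E{\left(G \right)} = 4 \sqrt{-3 + 17 G}$ ($E{\left(G \right)} = 4 \sqrt{G + \left(-3 + G \left(-4\right)^{2}\right)} = 4 \sqrt{G + \left(-3 + G 16\right)} = 4 \sqrt{G + \left(-3 + 16 G\right)} = 4 \sqrt{-3 + 17 G}$)
$k{\left(10 \right)} - 18 E{\left(3 \right)} = \left(2 - 10\right) - 18 \cdot 4 \sqrt{-3 + 17 \cdot 3} = \left(2 - 10\right) - 18 \cdot 4 \sqrt{-3 + 51} = -8 - 18 \cdot 4 \sqrt{48} = -8 - 18 \cdot 4 \cdot 4 \sqrt{3} = -8 - 18 \cdot 16 \sqrt{3} = -8 - 288 \sqrt{3}$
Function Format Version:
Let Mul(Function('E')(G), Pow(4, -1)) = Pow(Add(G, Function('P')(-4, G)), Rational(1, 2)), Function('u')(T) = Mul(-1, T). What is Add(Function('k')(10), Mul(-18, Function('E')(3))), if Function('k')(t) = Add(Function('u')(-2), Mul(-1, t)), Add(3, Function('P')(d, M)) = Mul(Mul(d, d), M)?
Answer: Add(-8, Mul(-288, Pow(3, Rational(1, 2)))) ≈ -506.83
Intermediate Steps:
Function('P')(d, M) = Add(-3, Mul(M, Pow(d, 2))) (Function('P')(d, M) = Add(-3, Mul(Mul(d, d), M)) = Add(-3, Mul(Pow(d, 2), M)) = Add(-3, Mul(M, Pow(d, 2))))
Function('k')(t) = Add(2, Mul(-1, t)) (Function('k')(t) = Add(Mul(-1, -2), Mul(-1, t)) = Add(2, Mul(-1, t)))
Function('E')(G) = Mul(4, Pow(Add(-3, Mul(17, G)), Rational(1, 2))) (Function('E')(G) = Mul(4, Pow(Add(G, Add(-3, Mul(G, Pow(-4, 2)))), Rational(1, 2))) = Mul(4, Pow(Add(G, Add(-3, Mul(G, 16))), Rational(1, 2))) = Mul(4, Pow(Add(G, Add(-3, Mul(16, G))), Rational(1, 2))) = Mul(4, Pow(Add(-3, Mul(17, G)), Rational(1, 2))))
Add(Function('k')(10), Mul(-18, Function('E')(3))) = Add(Add(2, Mul(-1, 10)), Mul(-18, Mul(4, Pow(Add(-3, Mul(17, 3)), Rational(1, 2))))) = Add(Add(2, -10), Mul(-18, Mul(4, Pow(Add(-3, 51), Rational(1, 2))))) = Add(-8, Mul(-18, Mul(4, Pow(48, Rational(1, 2))))) = Add(-8, Mul(-18, Mul(4, Mul(4, Pow(3, Rational(1, 2)))))) = Add(-8, Mul(-18, Mul(16, Pow(3, Rational(1, 2))))) = Add(-8, Mul(-288, Pow(3, Rational(1, 2))))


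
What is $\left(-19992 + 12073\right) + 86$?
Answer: $-7833$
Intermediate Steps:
$\left(-19992 + 12073\right) + 86 = -7919 + 86 = -7833$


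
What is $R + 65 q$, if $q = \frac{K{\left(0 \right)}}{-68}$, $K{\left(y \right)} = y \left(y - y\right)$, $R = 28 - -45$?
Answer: $73$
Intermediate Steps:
$R = 73$ ($R = 28 + 45 = 73$)
$K{\left(y \right)} = 0$ ($K{\left(y \right)} = y 0 = 0$)
$q = 0$ ($q = \frac{0}{-68} = 0 \left(- \frac{1}{68}\right) = 0$)
$R + 65 q = 73 + 65 \cdot 0 = 73 + 0 = 73$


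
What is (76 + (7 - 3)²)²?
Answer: 8464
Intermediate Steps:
(76 + (7 - 3)²)² = (76 + 4²)² = (76 + 16)² = 92² = 8464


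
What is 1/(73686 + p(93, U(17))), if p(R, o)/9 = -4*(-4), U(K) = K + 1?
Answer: 1/73830 ≈ 1.3545e-5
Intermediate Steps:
U(K) = 1 + K
p(R, o) = 144 (p(R, o) = 9*(-4*(-4)) = 9*16 = 144)
1/(73686 + p(93, U(17))) = 1/(73686 + 144) = 1/73830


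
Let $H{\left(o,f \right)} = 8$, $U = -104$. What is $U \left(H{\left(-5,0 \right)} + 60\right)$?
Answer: $-7072$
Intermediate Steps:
$U \left(H{\left(-5,0 \right)} + 60\right) = - 104 \left(8 + 60\right) = \left(-104\right) 68 = -7072$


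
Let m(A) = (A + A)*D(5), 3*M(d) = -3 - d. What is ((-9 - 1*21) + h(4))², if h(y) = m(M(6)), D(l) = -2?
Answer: 324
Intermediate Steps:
M(d) = -1 - d/3 (M(d) = (-3 - d)/3 = -1 - d/3)
m(A) = -4*A (m(A) = (A + A)*(-2) = (2*A)*(-2) = -4*A)
h(y) = 12 (h(y) = -4*(-1 - ⅓*6) = -4*(-1 - 2) = -4*(-3) = 12)
((-9 - 1*21) + h(4))² = ((-9 - 1*21) + 12)² = ((-9 - 21) + 12)² = (-30 + 12)² = (-18)² = 324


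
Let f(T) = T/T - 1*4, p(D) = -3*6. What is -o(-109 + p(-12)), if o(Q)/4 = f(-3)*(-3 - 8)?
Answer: -132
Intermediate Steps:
p(D) = -18
f(T) = -3 (f(T) = 1 - 4 = -3)
o(Q) = 132 (o(Q) = 4*(-3*(-3 - 8)) = 4*(-3*(-11)) = 4*33 = 132)
-o(-109 + p(-12)) = -1*132 = -132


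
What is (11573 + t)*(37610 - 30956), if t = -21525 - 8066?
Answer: -119891772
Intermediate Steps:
t = -29591
(11573 + t)*(37610 - 30956) = (11573 - 29591)*(37610 - 30956) = -18018*6654 = -119891772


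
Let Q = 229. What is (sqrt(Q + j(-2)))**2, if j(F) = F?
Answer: 227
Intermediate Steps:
(sqrt(Q + j(-2)))**2 = (sqrt(229 - 2))**2 = (sqrt(227))**2 = 227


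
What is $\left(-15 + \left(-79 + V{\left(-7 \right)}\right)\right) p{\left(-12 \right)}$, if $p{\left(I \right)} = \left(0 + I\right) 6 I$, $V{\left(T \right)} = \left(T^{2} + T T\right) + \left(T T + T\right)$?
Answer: $39744$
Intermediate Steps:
$V{\left(T \right)} = T + 3 T^{2}$ ($V{\left(T \right)} = \left(T^{2} + T^{2}\right) + \left(T^{2} + T\right) = 2 T^{2} + \left(T + T^{2}\right) = T + 3 T^{2}$)
$p{\left(I \right)} = 6 I^{2}$ ($p{\left(I \right)} = I 6 I = 6 I^{2}$)
$\left(-15 + \left(-79 + V{\left(-7 \right)}\right)\right) p{\left(-12 \right)} = \left(-15 - \left(79 + 7 \left(1 + 3 \left(-7\right)\right)\right)\right) 6 \left(-12\right)^{2} = \left(-15 - \left(79 + 7 \left(1 - 21\right)\right)\right) 6 \cdot 144 = \left(-15 - -61\right) 864 = \left(-15 + \left(-79 + 140\right)\right) 864 = \left(-15 + 61\right) 864 = 46 \cdot 864 = 39744$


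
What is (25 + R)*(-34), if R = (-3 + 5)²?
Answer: -986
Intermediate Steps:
R = 4 (R = 2² = 4)
(25 + R)*(-34) = (25 + 4)*(-34) = 29*(-34) = -986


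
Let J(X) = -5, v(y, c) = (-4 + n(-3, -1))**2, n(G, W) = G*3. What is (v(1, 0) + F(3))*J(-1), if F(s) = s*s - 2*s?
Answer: -860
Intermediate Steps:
n(G, W) = 3*G
v(y, c) = 169 (v(y, c) = (-4 + 3*(-3))**2 = (-4 - 9)**2 = (-13)**2 = 169)
F(s) = s**2 - 2*s
(v(1, 0) + F(3))*J(-1) = (169 + 3*(-2 + 3))*(-5) = (169 + 3*1)*(-5) = (169 + 3)*(-5) = 172*(-5) = -860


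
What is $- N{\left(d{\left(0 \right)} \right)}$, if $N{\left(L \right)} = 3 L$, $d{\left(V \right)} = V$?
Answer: $0$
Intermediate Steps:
$- N{\left(d{\left(0 \right)} \right)} = - 3 \cdot 0 = \left(-1\right) 0 = 0$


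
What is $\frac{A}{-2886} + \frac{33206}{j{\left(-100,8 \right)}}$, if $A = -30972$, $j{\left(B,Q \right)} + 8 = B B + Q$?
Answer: $\frac{33796043}{2405000} \approx 14.052$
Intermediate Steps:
$j{\left(B,Q \right)} = -8 + Q + B^{2}$ ($j{\left(B,Q \right)} = -8 + \left(B B + Q\right) = -8 + \left(B^{2} + Q\right) = -8 + \left(Q + B^{2}\right) = -8 + Q + B^{2}$)
$\frac{A}{-2886} + \frac{33206}{j{\left(-100,8 \right)}} = - \frac{30972}{-2886} + \frac{33206}{-8 + 8 + \left(-100\right)^{2}} = \left(-30972\right) \left(- \frac{1}{2886}\right) + \frac{33206}{-8 + 8 + 10000} = \frac{5162}{481} + \frac{33206}{10000} = \frac{5162}{481} + 33206 \cdot \frac{1}{10000} = \frac{5162}{481} + \frac{16603}{5000} = \frac{33796043}{2405000}$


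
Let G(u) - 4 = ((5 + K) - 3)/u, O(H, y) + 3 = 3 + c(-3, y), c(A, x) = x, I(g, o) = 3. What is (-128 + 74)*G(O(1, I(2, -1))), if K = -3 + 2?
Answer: -234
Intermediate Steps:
K = -1
O(H, y) = y (O(H, y) = -3 + (3 + y) = y)
G(u) = 4 + 1/u (G(u) = 4 + ((5 - 1) - 3)/u = 4 + (4 - 3)/u = 4 + 1/u)
(-128 + 74)*G(O(1, I(2, -1))) = (-128 + 74)*(4 + 1/3) = -54*(4 + 1/3) = -54*13/3 = -234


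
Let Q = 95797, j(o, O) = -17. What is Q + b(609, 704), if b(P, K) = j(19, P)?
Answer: 95780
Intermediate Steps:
b(P, K) = -17
Q + b(609, 704) = 95797 - 17 = 95780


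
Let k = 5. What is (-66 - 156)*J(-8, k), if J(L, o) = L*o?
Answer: 8880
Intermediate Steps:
(-66 - 156)*J(-8, k) = (-66 - 156)*(-8*5) = -222*(-40) = 8880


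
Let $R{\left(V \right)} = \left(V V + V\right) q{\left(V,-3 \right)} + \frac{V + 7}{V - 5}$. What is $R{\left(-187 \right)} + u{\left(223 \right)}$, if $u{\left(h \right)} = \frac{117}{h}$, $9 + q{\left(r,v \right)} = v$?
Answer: $- \frac{1489220895}{3568} \approx -4.1738 \cdot 10^{5}$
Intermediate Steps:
$q{\left(r,v \right)} = -9 + v$
$R{\left(V \right)} = - 12 V - 12 V^{2} + \frac{7 + V}{-5 + V}$ ($R{\left(V \right)} = \left(V V + V\right) \left(-9 - 3\right) + \frac{V + 7}{V - 5} = \left(V^{2} + V\right) \left(-12\right) + \frac{7 + V}{-5 + V} = \left(V + V^{2}\right) \left(-12\right) + \frac{7 + V}{-5 + V} = \left(- 12 V - 12 V^{2}\right) + \frac{7 + V}{-5 + V} = - 12 V - 12 V^{2} + \frac{7 + V}{-5 + V}$)
$R{\left(-187 \right)} + u{\left(223 \right)} = \frac{7 - 12 \left(-187\right)^{3} + 48 \left(-187\right)^{2} + 61 \left(-187\right)}{-5 - 187} + \frac{117}{223} = \frac{7 - -78470436 + 48 \cdot 34969 - 11407}{-192} + 117 \cdot \frac{1}{223} = - \frac{7 + 78470436 + 1678512 - 11407}{192} + \frac{117}{223} = \left(- \frac{1}{192}\right) 80137548 + \frac{117}{223} = - \frac{6678129}{16} + \frac{117}{223} = - \frac{1489220895}{3568}$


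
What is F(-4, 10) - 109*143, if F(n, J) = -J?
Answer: -15597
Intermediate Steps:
F(-4, 10) - 109*143 = -1*10 - 109*143 = -10 - 15587 = -15597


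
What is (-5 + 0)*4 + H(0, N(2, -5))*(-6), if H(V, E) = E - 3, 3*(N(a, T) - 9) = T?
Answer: -46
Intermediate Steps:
N(a, T) = 9 + T/3
H(V, E) = -3 + E
(-5 + 0)*4 + H(0, N(2, -5))*(-6) = (-5 + 0)*4 + (-3 + (9 + (⅓)*(-5)))*(-6) = -5*4 + (-3 + (9 - 5/3))*(-6) = -20 + (-3 + 22/3)*(-6) = -20 + (13/3)*(-6) = -20 - 26 = -46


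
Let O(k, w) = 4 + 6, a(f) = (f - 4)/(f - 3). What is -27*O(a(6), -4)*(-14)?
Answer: 3780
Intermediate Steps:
a(f) = (-4 + f)/(-3 + f)
O(k, w) = 10
-27*O(a(6), -4)*(-14) = -27*10*(-14) = -270*(-14) = 3780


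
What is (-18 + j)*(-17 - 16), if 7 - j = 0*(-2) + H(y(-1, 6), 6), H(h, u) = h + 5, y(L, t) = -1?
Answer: 495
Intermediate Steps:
H(h, u) = 5 + h
j = 3 (j = 7 - (0*(-2) + (5 - 1)) = 7 - (0 + 4) = 7 - 1*4 = 7 - 4 = 3)
(-18 + j)*(-17 - 16) = (-18 + 3)*(-17 - 16) = -15*(-33) = 495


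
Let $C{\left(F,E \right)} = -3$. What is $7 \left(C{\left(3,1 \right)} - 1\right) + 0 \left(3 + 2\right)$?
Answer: $-28$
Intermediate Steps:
$7 \left(C{\left(3,1 \right)} - 1\right) + 0 \left(3 + 2\right) = 7 \left(-3 - 1\right) + 0 \left(3 + 2\right) = 7 \left(-4\right) + 0 \cdot 5 = -28 + 0 = -28$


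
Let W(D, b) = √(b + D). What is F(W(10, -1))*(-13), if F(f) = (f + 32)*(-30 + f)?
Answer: 12285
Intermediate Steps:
W(D, b) = √(D + b)
F(f) = (-30 + f)*(32 + f) (F(f) = (32 + f)*(-30 + f) = (-30 + f)*(32 + f))
F(W(10, -1))*(-13) = (-960 + (√(10 - 1))² + 2*√(10 - 1))*(-13) = (-960 + (√9)² + 2*√9)*(-13) = (-960 + 3² + 2*3)*(-13) = (-960 + 9 + 6)*(-13) = -945*(-13) = 12285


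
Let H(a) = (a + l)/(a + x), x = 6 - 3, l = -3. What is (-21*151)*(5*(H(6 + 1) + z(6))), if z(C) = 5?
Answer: -85617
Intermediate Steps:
x = 3
H(a) = (-3 + a)/(3 + a) (H(a) = (a - 3)/(a + 3) = (-3 + a)/(3 + a))
(-21*151)*(5*(H(6 + 1) + z(6))) = (-21*151)*(5*((-3 + (6 + 1))/(3 + (6 + 1)) + 5)) = -15855*((-3 + 7)/(3 + 7) + 5) = -15855*(4/10 + 5) = -15855*((⅒)*4 + 5) = -15855*(⅖ + 5) = -15855*27/5 = -3171*27 = -85617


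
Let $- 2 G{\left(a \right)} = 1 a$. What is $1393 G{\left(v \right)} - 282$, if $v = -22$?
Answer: $15041$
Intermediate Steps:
$G{\left(a \right)} = - \frac{a}{2}$ ($G{\left(a \right)} = - \frac{1 a}{2} = - \frac{a}{2}$)
$1393 G{\left(v \right)} - 282 = 1393 \left(\left(- \frac{1}{2}\right) \left(-22\right)\right) - 282 = 1393 \cdot 11 - 282 = 15323 - 282 = 15041$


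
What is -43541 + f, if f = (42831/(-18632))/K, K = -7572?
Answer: -2047609907611/47027168 ≈ -43541.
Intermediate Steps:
f = 14277/47027168 (f = (42831/(-18632))/(-7572) = (42831*(-1/18632))*(-1/7572) = -42831/18632*(-1/7572) = 14277/47027168 ≈ 0.00030359)
-43541 + f = -43541 + 14277/47027168 = -2047609907611/47027168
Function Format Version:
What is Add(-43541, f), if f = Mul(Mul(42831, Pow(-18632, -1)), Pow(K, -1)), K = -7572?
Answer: Rational(-2047609907611, 47027168) ≈ -43541.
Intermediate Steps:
f = Rational(14277, 47027168) (f = Mul(Mul(42831, Pow(-18632, -1)), Pow(-7572, -1)) = Mul(Mul(42831, Rational(-1, 18632)), Rational(-1, 7572)) = Mul(Rational(-42831, 18632), Rational(-1, 7572)) = Rational(14277, 47027168) ≈ 0.00030359)
Add(-43541, f) = Add(-43541, Rational(14277, 47027168)) = Rational(-2047609907611, 47027168)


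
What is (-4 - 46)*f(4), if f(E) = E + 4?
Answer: -400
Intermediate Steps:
f(E) = 4 + E
(-4 - 46)*f(4) = (-4 - 46)*(4 + 4) = -50*8 = -400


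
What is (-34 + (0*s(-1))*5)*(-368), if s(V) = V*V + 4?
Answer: 12512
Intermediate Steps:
s(V) = 4 + V**2 (s(V) = V**2 + 4 = 4 + V**2)
(-34 + (0*s(-1))*5)*(-368) = (-34 + (0*(4 + (-1)**2))*5)*(-368) = (-34 + (0*(4 + 1))*5)*(-368) = (-34 + (0*5)*5)*(-368) = (-34 + 0*5)*(-368) = (-34 + 0)*(-368) = -34*(-368) = 12512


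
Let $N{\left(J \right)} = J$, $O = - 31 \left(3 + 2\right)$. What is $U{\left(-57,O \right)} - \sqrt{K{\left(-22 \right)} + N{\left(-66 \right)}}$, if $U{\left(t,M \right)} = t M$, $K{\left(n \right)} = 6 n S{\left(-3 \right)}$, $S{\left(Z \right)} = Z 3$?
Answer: $8835 - \sqrt{1122} \approx 8801.5$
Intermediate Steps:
$S{\left(Z \right)} = 3 Z$
$K{\left(n \right)} = - 54 n$ ($K{\left(n \right)} = 6 n 3 \left(-3\right) = 6 n \left(-9\right) = - 54 n$)
$O = -155$ ($O = \left(-31\right) 5 = -155$)
$U{\left(t,M \right)} = M t$
$U{\left(-57,O \right)} - \sqrt{K{\left(-22 \right)} + N{\left(-66 \right)}} = \left(-155\right) \left(-57\right) - \sqrt{\left(-54\right) \left(-22\right) - 66} = 8835 - \sqrt{1188 - 66} = 8835 - \sqrt{1122}$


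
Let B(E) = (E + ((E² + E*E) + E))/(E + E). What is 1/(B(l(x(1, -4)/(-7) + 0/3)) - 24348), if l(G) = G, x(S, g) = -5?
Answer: -7/170424 ≈ -4.1074e-5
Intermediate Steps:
B(E) = (2*E + 2*E²)/(2*E) (B(E) = (E + ((E² + E²) + E))/((2*E)) = (E + (2*E² + E))*(1/(2*E)) = (E + (E + 2*E²))*(1/(2*E)) = (2*E + 2*E²)*(1/(2*E)) = (2*E + 2*E²)/(2*E))
1/(B(l(x(1, -4)/(-7) + 0/3)) - 24348) = 1/((1 + (-5/(-7) + 0/3)) - 24348) = 1/((1 + (-5*(-⅐) + 0*(⅓))) - 24348) = 1/((1 + (5/7 + 0)) - 24348) = 1/((1 + 5/7) - 24348) = 1/(12/7 - 24348) = 1/(-170424/7) = -7/170424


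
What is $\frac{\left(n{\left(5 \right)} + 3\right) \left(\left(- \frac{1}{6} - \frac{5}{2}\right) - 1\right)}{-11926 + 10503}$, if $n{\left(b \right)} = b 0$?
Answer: $\frac{11}{1423} \approx 0.0077301$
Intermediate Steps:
$n{\left(b \right)} = 0$
$\frac{\left(n{\left(5 \right)} + 3\right) \left(\left(- \frac{1}{6} - \frac{5}{2}\right) - 1\right)}{-11926 + 10503} = \frac{\left(0 + 3\right) \left(\left(- \frac{1}{6} - \frac{5}{2}\right) - 1\right)}{-11926 + 10503} = \frac{3 \left(\left(\left(-1\right) \frac{1}{6} - \frac{5}{2}\right) - 1\right)}{-1423} = 3 \left(\left(- \frac{1}{6} - \frac{5}{2}\right) - 1\right) \left(- \frac{1}{1423}\right) = 3 \left(- \frac{8}{3} - 1\right) \left(- \frac{1}{1423}\right) = 3 \left(- \frac{11}{3}\right) \left(- \frac{1}{1423}\right) = \left(-11\right) \left(- \frac{1}{1423}\right) = \frac{11}{1423}$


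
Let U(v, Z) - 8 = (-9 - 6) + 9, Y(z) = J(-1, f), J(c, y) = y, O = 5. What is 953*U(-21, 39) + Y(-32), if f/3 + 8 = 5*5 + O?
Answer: 1972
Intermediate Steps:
f = 66 (f = -24 + 3*(5*5 + 5) = -24 + 3*(25 + 5) = -24 + 3*30 = -24 + 90 = 66)
Y(z) = 66
U(v, Z) = 2 (U(v, Z) = 8 + ((-9 - 6) + 9) = 8 + (-15 + 9) = 8 - 6 = 2)
953*U(-21, 39) + Y(-32) = 953*2 + 66 = 1906 + 66 = 1972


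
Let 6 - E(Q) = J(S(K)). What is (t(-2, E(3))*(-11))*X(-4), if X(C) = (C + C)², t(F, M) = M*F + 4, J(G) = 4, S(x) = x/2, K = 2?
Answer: 0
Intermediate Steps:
S(x) = x/2 (S(x) = x*(½) = x/2)
E(Q) = 2 (E(Q) = 6 - 1*4 = 6 - 4 = 2)
t(F, M) = 4 + F*M (t(F, M) = F*M + 4 = 4 + F*M)
X(C) = 4*C² (X(C) = (2*C)² = 4*C²)
(t(-2, E(3))*(-11))*X(-4) = ((4 - 2*2)*(-11))*(4*(-4)²) = ((4 - 4)*(-11))*(4*16) = (0*(-11))*64 = 0*64 = 0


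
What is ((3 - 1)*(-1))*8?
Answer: -16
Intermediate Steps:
((3 - 1)*(-1))*8 = (2*(-1))*8 = -2*8 = -16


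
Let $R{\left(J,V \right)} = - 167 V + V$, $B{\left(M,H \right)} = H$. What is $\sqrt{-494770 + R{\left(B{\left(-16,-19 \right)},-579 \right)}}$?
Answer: $8 i \sqrt{6229} \approx 631.39 i$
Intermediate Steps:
$R{\left(J,V \right)} = - 166 V$
$\sqrt{-494770 + R{\left(B{\left(-16,-19 \right)},-579 \right)}} = \sqrt{-494770 - -96114} = \sqrt{-494770 + 96114} = \sqrt{-398656} = 8 i \sqrt{6229}$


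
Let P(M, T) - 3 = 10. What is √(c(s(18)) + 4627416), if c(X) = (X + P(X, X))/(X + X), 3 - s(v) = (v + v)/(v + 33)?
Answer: √41646774/3 ≈ 2151.1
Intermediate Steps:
s(v) = 3 - 2*v/(33 + v) (s(v) = 3 - (v + v)/(v + 33) = 3 - 2*v/(33 + v))
P(M, T) = 13 (P(M, T) = 3 + 10 = 13)
c(X) = (13 + X)/(2*X) (c(X) = (X + 13)/(X + X) = (13 + X)/((2*X)) = (13 + X)*(1/(2*X)) = (13 + X)/(2*X))
√(c(s(18)) + 4627416) = √((13 + (99 + 18)/(33 + 18))/(2*(((99 + 18)/(33 + 18)))) + 4627416) = √((13 + 117/51)/(2*((117/51))) + 4627416) = √((13 + (1/51)*117)/(2*(((1/51)*117))) + 4627416) = √((13 + 39/17)/(2*(39/17)) + 4627416) = √((½)*(17/39)*(260/17) + 4627416) = √(10/3 + 4627416) = √(13882258/3) = √41646774/3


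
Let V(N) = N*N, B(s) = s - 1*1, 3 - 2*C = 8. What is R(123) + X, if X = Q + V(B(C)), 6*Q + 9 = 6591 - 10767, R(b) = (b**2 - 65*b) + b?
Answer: 26287/4 ≈ 6571.8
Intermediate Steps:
C = -5/2 (C = 3/2 - 1/2*8 = 3/2 - 4 = -5/2 ≈ -2.5000)
B(s) = -1 + s (B(s) = s - 1 = -1 + s)
R(b) = b**2 - 64*b
V(N) = N**2
Q = -1395/2 (Q = -3/2 + (6591 - 10767)/6 = -3/2 + (1/6)*(-4176) = -3/2 - 696 = -1395/2 ≈ -697.50)
X = -2741/4 (X = -1395/2 + (-1 - 5/2)**2 = -1395/2 + (-7/2)**2 = -1395/2 + 49/4 = -2741/4 ≈ -685.25)
R(123) + X = 123*(-64 + 123) - 2741/4 = 123*59 - 2741/4 = 7257 - 2741/4 = 26287/4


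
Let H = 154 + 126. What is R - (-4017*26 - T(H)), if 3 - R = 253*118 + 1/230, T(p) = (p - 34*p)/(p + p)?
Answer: 8576067/115 ≈ 74575.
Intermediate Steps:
H = 280
T(p) = -33/2 (T(p) = (-33*p)/((2*p)) = (-33*p)*(1/(2*p)) = -33/2)
R = -6865731/230 (R = 3 - (253*118 + 1/230) = 3 - (29854 + 1/230) = 3 - 1*6866421/230 = 3 - 6866421/230 = -6865731/230 ≈ -29851.)
R - (-4017*26 - T(H)) = -6865731/230 - (-4017*26 - 1*(-33/2)) = -6865731/230 - (-104442 + 33/2) = -6865731/230 - 1*(-208851/2) = -6865731/230 + 208851/2 = 8576067/115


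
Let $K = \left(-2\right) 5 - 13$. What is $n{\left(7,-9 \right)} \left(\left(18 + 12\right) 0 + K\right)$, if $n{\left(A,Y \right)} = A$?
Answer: $-161$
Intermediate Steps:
$K = -23$ ($K = -10 - 13 = -23$)
$n{\left(7,-9 \right)} \left(\left(18 + 12\right) 0 + K\right) = 7 \left(\left(18 + 12\right) 0 - 23\right) = 7 \left(30 \cdot 0 - 23\right) = 7 \left(0 - 23\right) = 7 \left(-23\right) = -161$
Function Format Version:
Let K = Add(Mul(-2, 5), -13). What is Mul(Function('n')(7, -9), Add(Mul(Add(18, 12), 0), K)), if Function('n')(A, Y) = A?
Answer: -161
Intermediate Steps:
K = -23 (K = Add(-10, -13) = -23)
Mul(Function('n')(7, -9), Add(Mul(Add(18, 12), 0), K)) = Mul(7, Add(Mul(Add(18, 12), 0), -23)) = Mul(7, Add(Mul(30, 0), -23)) = Mul(7, Add(0, -23)) = Mul(7, -23) = -161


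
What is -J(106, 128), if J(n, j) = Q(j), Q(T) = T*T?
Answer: -16384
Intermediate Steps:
Q(T) = T²
J(n, j) = j²
-J(106, 128) = -1*128² = -1*16384 = -16384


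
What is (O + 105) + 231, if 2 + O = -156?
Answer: 178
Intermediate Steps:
O = -158 (O = -2 - 156 = -158)
(O + 105) + 231 = (-158 + 105) + 231 = -53 + 231 = 178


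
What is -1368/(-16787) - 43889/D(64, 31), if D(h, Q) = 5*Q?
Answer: -736552603/2601985 ≈ -283.07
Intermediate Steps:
-1368/(-16787) - 43889/D(64, 31) = -1368/(-16787) - 43889/(5*31) = -1368*(-1/16787) - 43889/155 = 1368/16787 - 43889*1/155 = 1368/16787 - 43889/155 = -736552603/2601985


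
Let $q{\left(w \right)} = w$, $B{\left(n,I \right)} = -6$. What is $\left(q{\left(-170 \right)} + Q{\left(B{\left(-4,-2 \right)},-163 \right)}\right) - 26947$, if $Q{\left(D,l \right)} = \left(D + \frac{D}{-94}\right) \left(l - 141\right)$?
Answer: $- \frac{1189683}{47} \approx -25312.0$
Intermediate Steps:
$Q{\left(D,l \right)} = \frac{93 D \left(-141 + l\right)}{94}$ ($Q{\left(D,l \right)} = \left(D + D \left(- \frac{1}{94}\right)\right) \left(-141 + l\right) = \left(D - \frac{D}{94}\right) \left(-141 + l\right) = \frac{93 D}{94} \left(-141 + l\right) = \frac{93 D \left(-141 + l\right)}{94}$)
$\left(q{\left(-170 \right)} + Q{\left(B{\left(-4,-2 \right)},-163 \right)}\right) - 26947 = \left(-170 + \frac{93}{94} \left(-6\right) \left(-141 - 163\right)\right) - 26947 = \left(-170 + \frac{93}{94} \left(-6\right) \left(-304\right)\right) - 26947 = \left(-170 + \frac{84816}{47}\right) - 26947 = \frac{76826}{47} - 26947 = - \frac{1189683}{47}$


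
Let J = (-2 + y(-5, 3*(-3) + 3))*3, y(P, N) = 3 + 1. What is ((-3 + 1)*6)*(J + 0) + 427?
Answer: 355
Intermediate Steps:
y(P, N) = 4
J = 6 (J = (-2 + 4)*3 = 2*3 = 6)
((-3 + 1)*6)*(J + 0) + 427 = ((-3 + 1)*6)*(6 + 0) + 427 = -2*6*6 + 427 = -12*6 + 427 = -72 + 427 = 355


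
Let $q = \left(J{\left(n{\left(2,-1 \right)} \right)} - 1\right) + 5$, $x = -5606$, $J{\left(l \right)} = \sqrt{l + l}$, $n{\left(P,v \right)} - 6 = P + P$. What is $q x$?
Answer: $-22424 - 11212 \sqrt{5} \approx -47495.0$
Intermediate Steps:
$n{\left(P,v \right)} = 6 + 2 P$ ($n{\left(P,v \right)} = 6 + \left(P + P\right) = 6 + 2 P$)
$J{\left(l \right)} = \sqrt{2} \sqrt{l}$ ($J{\left(l \right)} = \sqrt{2 l} = \sqrt{2} \sqrt{l}$)
$q = 4 + 2 \sqrt{5}$ ($q = \left(\sqrt{2} \sqrt{6 + 2 \cdot 2} - 1\right) + 5 = \left(\sqrt{2} \sqrt{6 + 4} - 1\right) + 5 = \left(\sqrt{2} \sqrt{10} - 1\right) + 5 = \left(2 \sqrt{5} - 1\right) + 5 = \left(-1 + 2 \sqrt{5}\right) + 5 = 4 + 2 \sqrt{5} \approx 8.4721$)
$q x = \left(4 + 2 \sqrt{5}\right) \left(-5606\right) = -22424 - 11212 \sqrt{5}$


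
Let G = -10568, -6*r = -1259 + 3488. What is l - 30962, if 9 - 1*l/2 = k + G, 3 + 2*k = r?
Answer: -18867/2 ≈ -9433.5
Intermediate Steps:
r = -743/2 (r = -(-1259 + 3488)/6 = -1/6*2229 = -743/2 ≈ -371.50)
k = -749/4 (k = -3/2 + (1/2)*(-743/2) = -3/2 - 743/4 = -749/4 ≈ -187.25)
l = 43057/2 (l = 18 - 2*(-749/4 - 10568) = 18 - 2*(-43021/4) = 18 + 43021/2 = 43057/2 ≈ 21529.)
l - 30962 = 43057/2 - 30962 = -18867/2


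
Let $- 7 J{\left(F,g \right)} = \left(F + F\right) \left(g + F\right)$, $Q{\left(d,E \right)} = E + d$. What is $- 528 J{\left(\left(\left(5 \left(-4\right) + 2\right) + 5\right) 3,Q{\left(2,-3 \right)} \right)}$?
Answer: $\frac{1647360}{7} \approx 2.3534 \cdot 10^{5}$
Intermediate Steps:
$J{\left(F,g \right)} = - \frac{2 F \left(F + g\right)}{7}$ ($J{\left(F,g \right)} = - \frac{\left(F + F\right) \left(g + F\right)}{7} = - \frac{2 F \left(F + g\right)}{7}$)
$- 528 J{\left(\left(\left(5 \left(-4\right) + 2\right) + 5\right) 3,Q{\left(2,-3 \right)} \right)} = - 528 \left(- \frac{2 \left(\left(5 \left(-4\right) + 2\right) + 5\right) 3 \left(\left(\left(5 \left(-4\right) + 2\right) + 5\right) 3 + \left(-3 + 2\right)\right)}{7}\right) = - 528 \left(- \frac{2 \left(\left(-20 + 2\right) + 5\right) 3 \left(\left(\left(-20 + 2\right) + 5\right) 3 - 1\right)}{7}\right) = - 528 \left(- \frac{2 \left(-18 + 5\right) 3 \left(\left(-18 + 5\right) 3 - 1\right)}{7}\right) = - 528 \left(- \frac{2 \left(\left(-13\right) 3\right) \left(\left(-13\right) 3 - 1\right)}{7}\right) = - 528 \left(\left(- \frac{2}{7}\right) \left(-39\right) \left(-39 - 1\right)\right) = - 528 \left(\left(- \frac{2}{7}\right) \left(-39\right) \left(-40\right)\right) = \left(-528\right) \left(- \frac{3120}{7}\right) = \frac{1647360}{7}$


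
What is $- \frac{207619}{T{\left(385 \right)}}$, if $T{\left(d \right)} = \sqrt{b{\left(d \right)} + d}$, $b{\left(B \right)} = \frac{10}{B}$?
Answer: $- \frac{207619 \sqrt{2282819}}{29647} \approx -10581.0$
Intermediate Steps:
$T{\left(d \right)} = \sqrt{d + \frac{10}{d}}$ ($T{\left(d \right)} = \sqrt{\frac{10}{d} + d} = \sqrt{d + \frac{10}{d}}$)
$- \frac{207619}{T{\left(385 \right)}} = - \frac{207619}{\sqrt{385 + \frac{10}{385}}} = - \frac{207619}{\sqrt{385 + 10 \cdot \frac{1}{385}}} = - \frac{207619}{\sqrt{385 + \frac{2}{77}}} = - \frac{207619}{\sqrt{\frac{29647}{77}}} = - \frac{207619}{\frac{1}{77} \sqrt{2282819}} = - 207619 \frac{\sqrt{2282819}}{29647} = - \frac{207619 \sqrt{2282819}}{29647}$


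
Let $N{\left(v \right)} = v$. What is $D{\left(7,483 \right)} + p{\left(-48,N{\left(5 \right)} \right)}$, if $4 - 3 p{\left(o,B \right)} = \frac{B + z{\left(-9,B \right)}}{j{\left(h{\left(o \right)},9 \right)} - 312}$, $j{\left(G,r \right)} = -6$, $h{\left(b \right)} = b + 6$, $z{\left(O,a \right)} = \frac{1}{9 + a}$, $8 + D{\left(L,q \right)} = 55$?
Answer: $\frac{645611}{13356} \approx 48.339$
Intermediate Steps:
$D{\left(L,q \right)} = 47$ ($D{\left(L,q \right)} = -8 + 55 = 47$)
$h{\left(b \right)} = 6 + b$
$p{\left(o,B \right)} = \frac{4}{3} + \frac{B}{954} + \frac{1}{954 \left(9 + B\right)}$ ($p{\left(o,B \right)} = \frac{4}{3} - \frac{\left(B + \frac{1}{9 + B}\right) \frac{1}{-6 - 312}}{3} = \frac{4}{3} - \frac{\left(B + \frac{1}{9 + B}\right) \frac{1}{-318}}{3} = \frac{4}{3} - \frac{\left(B + \frac{1}{9 + B}\right) \left(- \frac{1}{318}\right)}{3} = \frac{4}{3} - \frac{- \frac{B}{318} - \frac{1}{318 \left(9 + B\right)}}{3} = \frac{4}{3} + \left(\frac{B}{954} + \frac{1}{954 \left(9 + B\right)}\right) = \frac{4}{3} + \frac{B}{954} + \frac{1}{954 \left(9 + B\right)}$)
$D{\left(7,483 \right)} + p{\left(-48,N{\left(5 \right)} \right)} = 47 + \frac{1 + \left(9 + 5\right) \left(1272 + 5\right)}{954 \left(9 + 5\right)} = 47 + \frac{1 + 14 \cdot 1277}{954 \cdot 14} = 47 + \frac{1}{954} \cdot \frac{1}{14} \left(1 + 17878\right) = 47 + \frac{1}{954} \cdot \frac{1}{14} \cdot 17879 = 47 + \frac{17879}{13356} = \frac{645611}{13356}$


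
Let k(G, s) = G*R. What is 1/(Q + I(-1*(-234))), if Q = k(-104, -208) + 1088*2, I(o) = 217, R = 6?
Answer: 1/1769 ≈ 0.00056529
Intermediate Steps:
k(G, s) = 6*G (k(G, s) = G*6 = 6*G)
Q = 1552 (Q = 6*(-104) + 1088*2 = -624 + 2176 = 1552)
1/(Q + I(-1*(-234))) = 1/(1552 + 217) = 1/1769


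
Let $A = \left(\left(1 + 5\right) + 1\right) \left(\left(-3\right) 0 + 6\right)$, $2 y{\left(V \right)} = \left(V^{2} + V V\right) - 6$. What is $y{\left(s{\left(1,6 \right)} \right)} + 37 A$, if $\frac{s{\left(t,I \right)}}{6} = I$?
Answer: $2847$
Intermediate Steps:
$s{\left(t,I \right)} = 6 I$
$y{\left(V \right)} = -3 + V^{2}$ ($y{\left(V \right)} = \frac{\left(V^{2} + V V\right) - 6}{2} = \frac{\left(V^{2} + V^{2}\right) - 6}{2} = \frac{2 V^{2} - 6}{2} = \frac{-6 + 2 V^{2}}{2} = -3 + V^{2}$)
$A = 42$ ($A = \left(6 + 1\right) \left(0 + 6\right) = 7 \cdot 6 = 42$)
$y{\left(s{\left(1,6 \right)} \right)} + 37 A = \left(-3 + \left(6 \cdot 6\right)^{2}\right) + 37 \cdot 42 = \left(-3 + 36^{2}\right) + 1554 = \left(-3 + 1296\right) + 1554 = 1293 + 1554 = 2847$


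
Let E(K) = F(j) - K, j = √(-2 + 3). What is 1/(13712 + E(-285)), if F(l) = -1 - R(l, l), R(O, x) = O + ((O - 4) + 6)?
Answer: 1/13992 ≈ 7.1469e-5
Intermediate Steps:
R(O, x) = 2 + 2*O (R(O, x) = O + ((-4 + O) + 6) = O + (2 + O) = 2 + 2*O)
j = 1 (j = √1 = 1)
F(l) = -3 - 2*l (F(l) = -1 - (2 + 2*l) = -1 + (-2 - 2*l) = -3 - 2*l)
E(K) = -5 - K (E(K) = (-3 - 2*1) - K = (-3 - 2) - K = -5 - K)
1/(13712 + E(-285)) = 1/(13712 + (-5 - 1*(-285))) = 1/(13712 + (-5 + 285)) = 1/(13712 + 280) = 1/13992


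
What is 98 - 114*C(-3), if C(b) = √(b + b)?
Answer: 98 - 114*I*√6 ≈ 98.0 - 279.24*I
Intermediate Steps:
C(b) = √2*√b (C(b) = √(2*b) = √2*√b)
98 - 114*C(-3) = 98 - 114*√2*√(-3) = 98 - 114*√2*I*√3 = 98 - 114*I*√6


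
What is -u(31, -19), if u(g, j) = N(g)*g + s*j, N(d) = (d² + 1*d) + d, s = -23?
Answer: -32150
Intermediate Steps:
N(d) = d² + 2*d (N(d) = (d² + d) + d = (d + d²) + d = d² + 2*d)
u(g, j) = -23*j + g²*(2 + g) (u(g, j) = (g*(2 + g))*g - 23*j = g²*(2 + g) - 23*j = -23*j + g²*(2 + g))
-u(31, -19) = -(-23*(-19) + 31²*(2 + 31)) = -(437 + 961*33) = -(437 + 31713) = -1*32150 = -32150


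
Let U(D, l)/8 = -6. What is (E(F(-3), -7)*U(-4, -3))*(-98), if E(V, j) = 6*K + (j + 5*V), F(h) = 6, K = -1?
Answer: 79968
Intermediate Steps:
U(D, l) = -48 (U(D, l) = 8*(-6) = -48)
E(V, j) = -6 + j + 5*V (E(V, j) = 6*(-1) + (j + 5*V) = -6 + (j + 5*V) = -6 + j + 5*V)
(E(F(-3), -7)*U(-4, -3))*(-98) = ((-6 - 7 + 5*6)*(-48))*(-98) = ((-6 - 7 + 30)*(-48))*(-98) = (17*(-48))*(-98) = -816*(-98) = 79968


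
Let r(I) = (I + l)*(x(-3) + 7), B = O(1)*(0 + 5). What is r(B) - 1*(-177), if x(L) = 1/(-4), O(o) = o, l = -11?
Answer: 273/2 ≈ 136.50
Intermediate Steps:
B = 5 (B = 1*(0 + 5) = 1*5 = 5)
x(L) = -¼
r(I) = -297/4 + 27*I/4 (r(I) = (I - 11)*(-¼ + 7) = (-11 + I)*(27/4) = -297/4 + 27*I/4)
r(B) - 1*(-177) = (-297/4 + (27/4)*5) - 1*(-177) = (-297/4 + 135/4) + 177 = -81/2 + 177 = 273/2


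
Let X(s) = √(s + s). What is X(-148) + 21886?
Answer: 21886 + 2*I*√74 ≈ 21886.0 + 17.205*I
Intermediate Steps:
X(s) = √2*√s (X(s) = √(2*s) = √2*√s)
X(-148) + 21886 = √2*√(-148) + 21886 = √2*(2*I*√37) + 21886 = 2*I*√74 + 21886 = 21886 + 2*I*√74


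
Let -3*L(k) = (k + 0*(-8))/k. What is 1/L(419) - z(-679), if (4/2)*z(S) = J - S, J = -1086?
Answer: 401/2 ≈ 200.50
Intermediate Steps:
z(S) = -543 - S/2 (z(S) = (-1086 - S)/2 = -543 - S/2)
L(k) = -1/3 (L(k) = -(k + 0*(-8))/(3*k) = -(k + 0)/(3*k) = -k/(3*k) = -1/3*1 = -1/3)
1/L(419) - z(-679) = 1/(-1/3) - (-543 - 1/2*(-679)) = -3 - (-543 + 679/2) = -3 - 1*(-407/2) = -3 + 407/2 = 401/2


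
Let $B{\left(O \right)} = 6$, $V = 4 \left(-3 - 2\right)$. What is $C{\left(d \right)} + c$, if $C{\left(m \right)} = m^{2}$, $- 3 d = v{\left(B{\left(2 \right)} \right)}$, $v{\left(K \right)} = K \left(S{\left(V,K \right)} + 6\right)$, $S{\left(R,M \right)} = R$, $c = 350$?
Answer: $1134$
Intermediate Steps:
$V = -20$ ($V = 4 \left(-5\right) = -20$)
$v{\left(K \right)} = - 14 K$ ($v{\left(K \right)} = K \left(-20 + 6\right) = K \left(-14\right) = - 14 K$)
$d = 28$ ($d = - \frac{\left(-14\right) 6}{3} = \left(- \frac{1}{3}\right) \left(-84\right) = 28$)
$C{\left(d \right)} + c = 28^{2} + 350 = 784 + 350 = 1134$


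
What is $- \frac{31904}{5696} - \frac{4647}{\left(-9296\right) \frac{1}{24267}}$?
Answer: $\frac{10031784605}{827344} \approx 12125.0$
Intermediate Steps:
$- \frac{31904}{5696} - \frac{4647}{\left(-9296\right) \frac{1}{24267}} = \left(-31904\right) \frac{1}{5696} - \frac{4647}{\left(-9296\right) \frac{1}{24267}} = - \frac{997}{178} - \frac{4647}{- \frac{9296}{24267}} = - \frac{997}{178} - - \frac{112768749}{9296} = - \frac{997}{178} + \frac{112768749}{9296} = \frac{10031784605}{827344}$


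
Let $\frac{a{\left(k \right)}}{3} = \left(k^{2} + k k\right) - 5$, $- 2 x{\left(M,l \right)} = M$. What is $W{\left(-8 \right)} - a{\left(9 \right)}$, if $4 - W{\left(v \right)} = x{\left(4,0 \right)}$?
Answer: $-465$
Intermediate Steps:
$x{\left(M,l \right)} = - \frac{M}{2}$
$a{\left(k \right)} = -15 + 6 k^{2}$ ($a{\left(k \right)} = 3 \left(\left(k^{2} + k k\right) - 5\right) = 3 \left(\left(k^{2} + k^{2}\right) - 5\right) = 3 \left(2 k^{2} - 5\right) = 3 \left(-5 + 2 k^{2}\right) = -15 + 6 k^{2}$)
$W{\left(v \right)} = 6$ ($W{\left(v \right)} = 4 - \left(- \frac{1}{2}\right) 4 = 4 - -2 = 4 + 2 = 6$)
$W{\left(-8 \right)} - a{\left(9 \right)} = 6 - \left(-15 + 6 \cdot 9^{2}\right) = 6 - \left(-15 + 6 \cdot 81\right) = 6 - \left(-15 + 486\right) = 6 - 471 = -465$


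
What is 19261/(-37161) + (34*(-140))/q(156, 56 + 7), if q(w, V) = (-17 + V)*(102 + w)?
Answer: -33789659/36752229 ≈ -0.91939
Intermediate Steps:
19261/(-37161) + (34*(-140))/q(156, 56 + 7) = 19261/(-37161) + (34*(-140))/(-1734 - 17*156 + 102*(56 + 7) + (56 + 7)*156) = 19261*(-1/37161) - 4760/(-1734 - 2652 + 102*63 + 63*156) = -19261/37161 - 4760/(-1734 - 2652 + 6426 + 9828) = -19261/37161 - 4760/11868 = -19261/37161 - 4760*1/11868 = -19261/37161 - 1190/2967 = -33789659/36752229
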